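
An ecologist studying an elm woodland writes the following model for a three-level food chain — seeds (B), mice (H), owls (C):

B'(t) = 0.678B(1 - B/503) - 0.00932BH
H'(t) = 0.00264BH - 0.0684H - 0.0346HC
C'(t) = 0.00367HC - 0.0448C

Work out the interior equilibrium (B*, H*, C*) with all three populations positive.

B* ≈ 419, H* ≈ 12.2, C* ≈ 30

From dC/dt = 0: 0.00367H* = 0.0448, so H* = 12.2.
From dB/dt = 0: 0.678(1 - B*/503) = 0.00932·12.2, giving B* = 503·(1 - 0.168) = 419.
From dH/dt = 0: 0.00264·419 - 0.0684 = 0.0346C*, so C* = 1.04/0.0346 = 30.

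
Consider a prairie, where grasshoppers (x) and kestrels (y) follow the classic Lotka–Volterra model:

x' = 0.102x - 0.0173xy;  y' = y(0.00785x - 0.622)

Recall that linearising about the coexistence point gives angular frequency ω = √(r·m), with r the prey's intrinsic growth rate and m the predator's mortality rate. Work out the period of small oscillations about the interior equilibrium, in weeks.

Here r = 0.102 and m = 0.622, so r·m = 0.0634.
ω = √0.0634 = 0.252 per week, hence T = 2π/ω ≈ 24.9 weeks.

T ≈ 24.9 weeks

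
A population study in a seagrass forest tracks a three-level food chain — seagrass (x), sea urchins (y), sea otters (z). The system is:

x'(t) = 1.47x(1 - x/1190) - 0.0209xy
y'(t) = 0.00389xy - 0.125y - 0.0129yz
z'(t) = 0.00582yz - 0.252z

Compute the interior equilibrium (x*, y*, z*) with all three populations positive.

x* ≈ 457, y* ≈ 43.3, z* ≈ 128

From dz/dt = 0: 0.00582y* = 0.252, so y* = 43.3.
From dx/dt = 0: 1.47(1 - x*/1190) = 0.0209·43.3, giving x* = 1190·(1 - 0.616) = 457.
From dy/dt = 0: 0.00389·457 - 0.125 = 0.0129z*, so z* = 1.65/0.0129 = 128.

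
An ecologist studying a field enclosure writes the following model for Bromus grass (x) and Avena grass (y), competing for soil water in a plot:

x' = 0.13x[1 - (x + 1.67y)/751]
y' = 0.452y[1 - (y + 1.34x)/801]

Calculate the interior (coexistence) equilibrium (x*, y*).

x* ≈ 474, y* ≈ 166

Setting both brackets to zero gives the nullclines x + 1.67y = 751 and 1.34x + y = 801.
Substituting y = 801 - 1.34x into the first: x(1 - 1.67·1.34) = 751 - 1.67·801.
So x* = -587/-1.24 = 474, and then y* = 801 - 1.34·474 = 166.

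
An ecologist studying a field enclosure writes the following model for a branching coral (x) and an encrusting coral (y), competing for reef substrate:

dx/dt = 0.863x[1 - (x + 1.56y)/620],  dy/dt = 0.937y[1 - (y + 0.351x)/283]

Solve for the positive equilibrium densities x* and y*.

Setting both brackets to zero gives the nullclines x + 1.56y = 620 and 0.351x + y = 283.
Substituting y = 283 - 0.351x into the first: x(1 - 1.56·0.351) = 620 - 1.56·283.
So x* = 179/0.452 = 395, and then y* = 283 - 0.351·395 = 145.

x* ≈ 395, y* ≈ 145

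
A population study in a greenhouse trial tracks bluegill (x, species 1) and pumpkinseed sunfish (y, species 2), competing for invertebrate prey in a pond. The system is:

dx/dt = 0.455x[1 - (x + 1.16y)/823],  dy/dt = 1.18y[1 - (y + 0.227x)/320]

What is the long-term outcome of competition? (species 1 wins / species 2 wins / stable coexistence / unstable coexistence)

stable coexistence

Compare the nullcline intercepts: K1/α12 = 823/1.16 = 709 > K2 = 320; K2/α21 = 320/0.227 = 1410 > K1 = 823.
Since both inequalities hold, each species can invade when rare, so the interior equilibrium is stable.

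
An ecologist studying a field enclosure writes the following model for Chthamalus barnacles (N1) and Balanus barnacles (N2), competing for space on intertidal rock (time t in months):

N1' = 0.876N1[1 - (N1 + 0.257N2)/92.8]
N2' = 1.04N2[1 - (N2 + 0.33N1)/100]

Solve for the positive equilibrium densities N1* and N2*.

Setting both brackets to zero gives the nullclines N1 + 0.257N2 = 92.8 and 0.33N1 + N2 = 100.
Substituting N2 = 100 - 0.33N1 into the first: N1(1 - 0.257·0.33) = 92.8 - 0.257·100.
So N1* = 67.1/0.915 = 73.3, and then N2* = 100 - 0.33·73.3 = 75.8.

N1* ≈ 73.3, N2* ≈ 75.8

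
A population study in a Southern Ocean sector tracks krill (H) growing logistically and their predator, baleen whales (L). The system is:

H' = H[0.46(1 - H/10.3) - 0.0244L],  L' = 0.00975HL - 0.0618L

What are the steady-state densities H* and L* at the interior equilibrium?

From dL/dt = 0 with L > 0: 0.00975H* = 0.0618, so H* = 6.34.
Substitute into dH/dt = 0: 0.46(1 - 6.34/10.3) = 0.0244L*.
The bracket is 0.385, giving L* = 0.177/0.0244 = 7.25.

H* ≈ 6.34, L* ≈ 7.25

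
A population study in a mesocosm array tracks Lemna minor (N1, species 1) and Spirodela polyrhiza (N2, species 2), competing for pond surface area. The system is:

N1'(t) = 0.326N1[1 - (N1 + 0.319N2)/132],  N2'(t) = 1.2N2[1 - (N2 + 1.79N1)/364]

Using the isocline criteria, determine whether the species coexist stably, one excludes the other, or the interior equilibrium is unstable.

Compare the nullcline intercepts: K1/α12 = 132/0.319 = 414 > K2 = 364; K2/α21 = 364/1.79 = 203 > K1 = 132.
Since both inequalities hold, each species can invade when rare, so the interior equilibrium is stable.

stable coexistence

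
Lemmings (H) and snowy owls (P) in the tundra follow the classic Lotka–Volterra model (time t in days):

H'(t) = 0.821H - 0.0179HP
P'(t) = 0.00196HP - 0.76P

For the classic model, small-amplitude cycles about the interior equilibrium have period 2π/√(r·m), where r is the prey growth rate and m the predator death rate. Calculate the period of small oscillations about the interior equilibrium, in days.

T ≈ 7.95 days

Here r = 0.821 and m = 0.76, so r·m = 0.624.
ω = √0.624 = 0.79 per day, hence T = 2π/ω ≈ 7.95 days.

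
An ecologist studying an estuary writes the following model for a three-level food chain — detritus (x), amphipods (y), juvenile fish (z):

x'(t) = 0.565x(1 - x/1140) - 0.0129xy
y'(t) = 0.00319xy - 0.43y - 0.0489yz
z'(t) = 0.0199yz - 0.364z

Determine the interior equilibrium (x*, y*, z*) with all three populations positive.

From dz/dt = 0: 0.0199y* = 0.364, so y* = 18.3.
From dx/dt = 0: 0.565(1 - x*/1140) = 0.0129·18.3, giving x* = 1140·(1 - 0.418) = 664.
From dy/dt = 0: 0.00319·664 - 0.43 = 0.0489z*, so z* = 1.69/0.0489 = 34.5.

x* ≈ 664, y* ≈ 18.3, z* ≈ 34.5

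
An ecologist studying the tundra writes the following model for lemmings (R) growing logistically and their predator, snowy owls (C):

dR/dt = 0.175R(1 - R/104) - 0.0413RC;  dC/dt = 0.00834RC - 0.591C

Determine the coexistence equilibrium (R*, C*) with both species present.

R* ≈ 70.9, C* ≈ 1.35

From dC/dt = 0 with C > 0: 0.00834R* = 0.591, so R* = 70.9.
Substitute into dR/dt = 0: 0.175(1 - 70.9/104) = 0.0413C*.
The bracket is 0.319, giving C* = 0.0558/0.0413 = 1.35.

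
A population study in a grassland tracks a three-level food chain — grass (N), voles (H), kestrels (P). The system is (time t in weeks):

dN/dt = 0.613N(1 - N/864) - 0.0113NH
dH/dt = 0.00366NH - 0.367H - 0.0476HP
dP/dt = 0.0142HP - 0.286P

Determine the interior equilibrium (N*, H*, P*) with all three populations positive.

N* ≈ 543, H* ≈ 20.1, P* ≈ 34.1

From dP/dt = 0: 0.0142H* = 0.286, so H* = 20.1.
From dN/dt = 0: 0.613(1 - N*/864) = 0.0113·20.1, giving N* = 864·(1 - 0.371) = 543.
From dH/dt = 0: 0.00366·543 - 0.367 = 0.0476P*, so P* = 1.62/0.0476 = 34.1.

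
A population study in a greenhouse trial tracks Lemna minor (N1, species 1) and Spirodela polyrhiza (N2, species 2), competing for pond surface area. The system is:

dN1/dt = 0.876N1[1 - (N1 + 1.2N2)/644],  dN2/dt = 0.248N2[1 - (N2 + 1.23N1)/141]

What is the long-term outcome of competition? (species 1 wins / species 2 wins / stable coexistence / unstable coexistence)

Compare the nullcline intercepts: K1/α12 = 644/1.2 = 537 > K2 = 141; K2/α21 = 141/1.23 = 115 < K1 = 644.
Since the inequalities point opposite ways, species 1 can invade but species 2 cannot.

species 1 excludes species 2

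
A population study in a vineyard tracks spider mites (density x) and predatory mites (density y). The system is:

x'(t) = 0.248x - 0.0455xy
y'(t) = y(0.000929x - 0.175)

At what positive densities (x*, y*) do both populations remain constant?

Set dy/dt = 0 with y > 0: 0.000929x - 0.175 = 0, so x* = 0.175/0.000929 = 188.
Set dx/dt = 0 with x > 0: 0.248 - 0.0455y = 0, so y* = 0.248/0.0455 = 5.45.

x* ≈ 188, y* ≈ 5.45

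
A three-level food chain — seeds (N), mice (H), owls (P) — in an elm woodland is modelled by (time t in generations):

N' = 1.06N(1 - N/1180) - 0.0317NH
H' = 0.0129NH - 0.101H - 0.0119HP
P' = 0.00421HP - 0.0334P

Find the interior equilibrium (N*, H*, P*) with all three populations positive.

N* ≈ 900, H* ≈ 7.93, P* ≈ 967

From dP/dt = 0: 0.00421H* = 0.0334, so H* = 7.93.
From dN/dt = 0: 1.06(1 - N*/1180) = 0.0317·7.93, giving N* = 1180·(1 - 0.237) = 900.
From dH/dt = 0: 0.0129·900 - 0.101 = 0.0119P*, so P* = 11.5/0.0119 = 967.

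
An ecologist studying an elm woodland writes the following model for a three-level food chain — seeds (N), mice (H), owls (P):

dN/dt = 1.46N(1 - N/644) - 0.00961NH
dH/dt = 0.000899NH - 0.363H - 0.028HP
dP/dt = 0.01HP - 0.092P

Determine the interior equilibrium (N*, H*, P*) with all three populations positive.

From dP/dt = 0: 0.01H* = 0.092, so H* = 9.2.
From dN/dt = 0: 1.46(1 - N*/644) = 0.00961·9.2, giving N* = 644·(1 - 0.0606) = 605.
From dH/dt = 0: 0.000899·605 - 0.363 = 0.028P*, so P* = 0.181/0.028 = 6.46.

N* ≈ 605, H* ≈ 9.2, P* ≈ 6.46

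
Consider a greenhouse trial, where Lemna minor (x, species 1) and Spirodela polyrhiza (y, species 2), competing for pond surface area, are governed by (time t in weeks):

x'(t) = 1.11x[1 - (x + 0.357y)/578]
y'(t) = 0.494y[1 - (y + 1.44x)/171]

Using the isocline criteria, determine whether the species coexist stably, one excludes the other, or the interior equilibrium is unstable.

Compare the nullcline intercepts: K1/α12 = 578/0.357 = 1620 > K2 = 171; K2/α21 = 171/1.44 = 119 < K1 = 578.
Since the inequalities point opposite ways, species 1 can invade but species 2 cannot.

species 1 excludes species 2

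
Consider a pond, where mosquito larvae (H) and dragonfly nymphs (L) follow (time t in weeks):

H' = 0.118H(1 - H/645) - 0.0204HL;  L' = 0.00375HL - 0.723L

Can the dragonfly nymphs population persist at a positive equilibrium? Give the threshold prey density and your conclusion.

Threshold H = 193; K > 193, so yes, the predator persists.

The predator equation gives dL/dt > 0 only when H > 0.723/0.00375 = 193.
Without the predator, H → K = 645. Since 645 > 193, the predator can invade and persist.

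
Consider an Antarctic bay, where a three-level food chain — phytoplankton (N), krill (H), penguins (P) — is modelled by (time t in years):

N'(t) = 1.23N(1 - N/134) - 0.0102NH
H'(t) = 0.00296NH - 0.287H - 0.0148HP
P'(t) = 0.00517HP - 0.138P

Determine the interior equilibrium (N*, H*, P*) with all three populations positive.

From dP/dt = 0: 0.00517H* = 0.138, so H* = 26.7.
From dN/dt = 0: 1.23(1 - N*/134) = 0.0102·26.7, giving N* = 134·(1 - 0.221) = 104.
From dH/dt = 0: 0.00296·104 - 0.287 = 0.0148P*, so P* = 0.0218/0.0148 = 1.48.

N* ≈ 104, H* ≈ 26.7, P* ≈ 1.48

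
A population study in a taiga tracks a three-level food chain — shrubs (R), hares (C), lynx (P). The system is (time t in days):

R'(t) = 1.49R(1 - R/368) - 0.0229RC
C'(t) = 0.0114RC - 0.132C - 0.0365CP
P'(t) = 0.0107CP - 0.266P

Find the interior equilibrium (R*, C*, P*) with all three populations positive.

R* ≈ 227, C* ≈ 24.9, P* ≈ 67.4

From dP/dt = 0: 0.0107C* = 0.266, so C* = 24.9.
From dR/dt = 0: 1.49(1 - R*/368) = 0.0229·24.9, giving R* = 368·(1 - 0.382) = 227.
From dC/dt = 0: 0.0114·227 - 0.132 = 0.0365P*, so P* = 2.46/0.0365 = 67.4.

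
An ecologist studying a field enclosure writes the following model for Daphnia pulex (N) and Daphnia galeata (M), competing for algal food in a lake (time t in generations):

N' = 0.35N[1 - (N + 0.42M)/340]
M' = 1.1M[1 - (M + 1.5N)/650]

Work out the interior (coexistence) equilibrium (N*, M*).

N* ≈ 181, M* ≈ 378

Setting both brackets to zero gives the nullclines N + 0.42M = 340 and 1.5N + M = 650.
Substituting M = 650 - 1.5N into the first: N(1 - 0.42·1.5) = 340 - 0.42·650.
So N* = 67/0.37 = 181, and then M* = 650 - 1.5·181 = 378.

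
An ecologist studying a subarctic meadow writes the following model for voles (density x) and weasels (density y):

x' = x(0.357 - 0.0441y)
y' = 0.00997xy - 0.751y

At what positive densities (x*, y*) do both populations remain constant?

x* ≈ 75.3, y* ≈ 8.1

Set dy/dt = 0 with y > 0: 0.00997x - 0.751 = 0, so x* = 0.751/0.00997 = 75.3.
Set dx/dt = 0 with x > 0: 0.357 - 0.0441y = 0, so y* = 0.357/0.0441 = 8.1.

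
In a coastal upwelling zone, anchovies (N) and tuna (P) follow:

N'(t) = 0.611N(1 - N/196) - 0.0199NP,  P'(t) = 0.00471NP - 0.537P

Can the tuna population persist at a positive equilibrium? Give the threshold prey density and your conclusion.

Threshold N = 114; K > 114, so yes, the predator persists.

The predator equation gives dP/dt > 0 only when N > 0.537/0.00471 = 114.
Without the predator, N → K = 196. Since 196 > 114, the predator can invade and persist.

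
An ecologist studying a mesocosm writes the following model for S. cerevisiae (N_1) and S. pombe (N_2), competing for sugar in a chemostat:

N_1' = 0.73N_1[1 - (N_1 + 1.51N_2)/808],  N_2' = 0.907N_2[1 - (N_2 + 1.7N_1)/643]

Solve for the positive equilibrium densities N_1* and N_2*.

N_1* ≈ 104, N_2* ≈ 466

Setting both brackets to zero gives the nullclines N_1 + 1.51N_2 = 808 and 1.7N_1 + N_2 = 643.
Substituting N_2 = 643 - 1.7N_1 into the first: N_1(1 - 1.51·1.7) = 808 - 1.51·643.
So N_1* = -163/-1.57 = 104, and then N_2* = 643 - 1.7·104 = 466.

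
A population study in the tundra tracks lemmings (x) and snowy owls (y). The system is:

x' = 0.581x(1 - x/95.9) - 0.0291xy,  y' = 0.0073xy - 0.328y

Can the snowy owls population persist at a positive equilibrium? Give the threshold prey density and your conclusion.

Threshold x = 44.9; K > 44.9, so yes, the predator persists.

The predator equation gives dy/dt > 0 only when x > 0.328/0.0073 = 44.9.
Without the predator, x → K = 95.9. Since 95.9 > 44.9, the predator can invade and persist.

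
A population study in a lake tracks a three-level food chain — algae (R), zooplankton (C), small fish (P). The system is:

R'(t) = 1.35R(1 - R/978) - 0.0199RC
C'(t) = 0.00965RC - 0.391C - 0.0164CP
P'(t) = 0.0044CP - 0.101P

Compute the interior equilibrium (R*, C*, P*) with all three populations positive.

R* ≈ 647, C* ≈ 23, P* ≈ 357

From dP/dt = 0: 0.0044C* = 0.101, so C* = 23.
From dR/dt = 0: 1.35(1 - R*/978) = 0.0199·23, giving R* = 978·(1 - 0.338) = 647.
From dC/dt = 0: 0.00965·647 - 0.391 = 0.0164P*, so P* = 5.85/0.0164 = 357.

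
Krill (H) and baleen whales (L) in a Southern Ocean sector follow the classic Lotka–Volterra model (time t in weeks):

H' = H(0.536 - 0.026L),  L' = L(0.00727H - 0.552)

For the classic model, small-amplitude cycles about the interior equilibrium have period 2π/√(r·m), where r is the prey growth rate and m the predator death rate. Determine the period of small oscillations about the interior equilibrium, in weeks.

Here r = 0.536 and m = 0.552, so r·m = 0.296.
ω = √0.296 = 0.544 per week, hence T = 2π/ω ≈ 11.6 weeks.

T ≈ 11.6 weeks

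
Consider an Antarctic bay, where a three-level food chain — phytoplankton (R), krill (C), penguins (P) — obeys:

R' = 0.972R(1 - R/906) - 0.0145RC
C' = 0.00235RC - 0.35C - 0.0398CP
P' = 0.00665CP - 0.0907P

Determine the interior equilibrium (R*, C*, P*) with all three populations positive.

R* ≈ 722, C* ≈ 13.6, P* ≈ 33.8

From dP/dt = 0: 0.00665C* = 0.0907, so C* = 13.6.
From dR/dt = 0: 0.972(1 - R*/906) = 0.0145·13.6, giving R* = 906·(1 - 0.203) = 722.
From dC/dt = 0: 0.00235·722 - 0.35 = 0.0398P*, so P* = 1.35/0.0398 = 33.8.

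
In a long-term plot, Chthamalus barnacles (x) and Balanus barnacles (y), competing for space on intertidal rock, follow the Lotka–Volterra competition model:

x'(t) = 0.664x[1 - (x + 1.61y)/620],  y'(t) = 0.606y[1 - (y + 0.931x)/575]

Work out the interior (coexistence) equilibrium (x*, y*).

x* ≈ 613, y* ≈ 4.45

Setting both brackets to zero gives the nullclines x + 1.61y = 620 and 0.931x + y = 575.
Substituting y = 575 - 0.931x into the first: x(1 - 1.61·0.931) = 620 - 1.61·575.
So x* = -306/-0.499 = 613, and then y* = 575 - 0.931·613 = 4.45.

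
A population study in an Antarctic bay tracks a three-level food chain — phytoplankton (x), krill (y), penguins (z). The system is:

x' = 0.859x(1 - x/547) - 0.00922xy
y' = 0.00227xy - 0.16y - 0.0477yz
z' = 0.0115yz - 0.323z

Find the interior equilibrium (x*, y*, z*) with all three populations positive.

x* ≈ 382, y* ≈ 28.1, z* ≈ 14.8

From dz/dt = 0: 0.0115y* = 0.323, so y* = 28.1.
From dx/dt = 0: 0.859(1 - x*/547) = 0.00922·28.1, giving x* = 547·(1 - 0.301) = 382.
From dy/dt = 0: 0.00227·382 - 0.16 = 0.0477z*, so z* = 0.707/0.0477 = 14.8.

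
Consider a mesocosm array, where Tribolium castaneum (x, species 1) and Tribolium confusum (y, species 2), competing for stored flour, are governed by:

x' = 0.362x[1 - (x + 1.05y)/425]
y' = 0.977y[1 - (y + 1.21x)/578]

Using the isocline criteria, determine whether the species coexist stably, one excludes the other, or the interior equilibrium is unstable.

species 2 excludes species 1

Compare the nullcline intercepts: K1/α12 = 425/1.05 = 405 < K2 = 578; K2/α21 = 578/1.21 = 478 > K1 = 425.
Since the inequalities point opposite ways, species 2 can invade but species 1 cannot.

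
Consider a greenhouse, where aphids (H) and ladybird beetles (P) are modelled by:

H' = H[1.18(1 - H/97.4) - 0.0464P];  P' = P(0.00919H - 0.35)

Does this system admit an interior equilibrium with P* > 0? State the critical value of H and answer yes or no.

The predator equation gives dP/dt > 0 only when H > 0.35/0.00919 = 38.1.
Without the predator, H → K = 97.4. Since 97.4 > 38.1, the predator can invade and persist.

Threshold H = 38.1; K > 38.1, so yes, the predator persists.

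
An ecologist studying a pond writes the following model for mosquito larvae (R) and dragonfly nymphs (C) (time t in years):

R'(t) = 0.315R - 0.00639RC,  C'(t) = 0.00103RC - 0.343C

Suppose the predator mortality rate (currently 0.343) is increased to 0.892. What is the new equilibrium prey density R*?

At the interior fixed point, setting dC/dt = 0 with C > 0 fixes R* = (predator death rate)/(RC coefficient) — independent of the other coefficients.
With the change, R* = 0.892/0.00103 = 866; it rises from 333.

R* ≈ 866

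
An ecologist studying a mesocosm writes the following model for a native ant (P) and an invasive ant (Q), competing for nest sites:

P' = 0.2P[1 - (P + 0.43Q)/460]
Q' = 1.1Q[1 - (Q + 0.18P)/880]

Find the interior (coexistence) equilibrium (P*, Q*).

Setting both brackets to zero gives the nullclines P + 0.43Q = 460 and 0.18P + Q = 880.
Substituting Q = 880 - 0.18P into the first: P(1 - 0.43·0.18) = 460 - 0.43·880.
So P* = 81.6/0.923 = 88.4, and then Q* = 880 - 0.18·88.4 = 864.

P* ≈ 88.4, Q* ≈ 864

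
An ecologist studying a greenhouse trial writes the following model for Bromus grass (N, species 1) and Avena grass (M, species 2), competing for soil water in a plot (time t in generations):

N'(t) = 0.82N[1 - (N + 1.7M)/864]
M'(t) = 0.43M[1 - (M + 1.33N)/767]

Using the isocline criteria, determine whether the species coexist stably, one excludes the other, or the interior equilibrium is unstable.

unstable coexistence (outcome depends on initial conditions)

Compare the nullcline intercepts: K1/α12 = 864/1.7 = 508 < K2 = 767; K2/α21 = 767/1.33 = 577 < K1 = 864.
Since both are reversed, neither can invade when rare; the interior point is a saddle.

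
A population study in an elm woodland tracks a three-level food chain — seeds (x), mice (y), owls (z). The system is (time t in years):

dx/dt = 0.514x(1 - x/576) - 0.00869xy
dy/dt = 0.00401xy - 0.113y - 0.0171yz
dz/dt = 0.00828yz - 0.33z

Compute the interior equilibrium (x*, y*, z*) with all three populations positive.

From dz/dt = 0: 0.00828y* = 0.33, so y* = 39.9.
From dx/dt = 0: 0.514(1 - x*/576) = 0.00869·39.9, giving x* = 576·(1 - 0.674) = 188.
From dy/dt = 0: 0.00401·188 - 0.113 = 0.0171z*, so z* = 0.64/0.0171 = 37.5.

x* ≈ 188, y* ≈ 39.9, z* ≈ 37.5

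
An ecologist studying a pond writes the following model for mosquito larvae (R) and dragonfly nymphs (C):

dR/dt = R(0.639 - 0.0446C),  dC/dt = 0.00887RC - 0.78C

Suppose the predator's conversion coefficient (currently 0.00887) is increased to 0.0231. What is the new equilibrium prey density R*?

At the interior fixed point, setting dC/dt = 0 with C > 0 fixes R* = (predator death rate)/(RC coefficient) — independent of the other coefficients.
With the change, R* = 0.78/0.0231 = 33.8; it falls from 87.9.

R* ≈ 33.8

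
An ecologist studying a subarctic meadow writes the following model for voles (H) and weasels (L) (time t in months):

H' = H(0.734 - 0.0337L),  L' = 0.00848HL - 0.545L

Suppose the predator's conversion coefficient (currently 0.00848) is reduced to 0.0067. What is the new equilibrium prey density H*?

H* ≈ 81.3

At the interior fixed point, setting dL/dt = 0 with L > 0 fixes H* = (predator death rate)/(HL coefficient) — independent of the other coefficients.
With the change, H* = 0.545/0.0067 = 81.3; it rises from 64.3.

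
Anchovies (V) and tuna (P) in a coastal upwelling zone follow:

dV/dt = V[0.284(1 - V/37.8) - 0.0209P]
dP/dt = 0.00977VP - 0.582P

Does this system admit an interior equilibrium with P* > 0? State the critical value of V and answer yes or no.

The predator equation gives dP/dt > 0 only when V > 0.582/0.00977 = 59.6.
Without the predator, V → K = 37.8. Since 37.8 < 59.6, the predator cannot invade.

Threshold V = 59.6; K < 59.6, so no, the predator goes extinct.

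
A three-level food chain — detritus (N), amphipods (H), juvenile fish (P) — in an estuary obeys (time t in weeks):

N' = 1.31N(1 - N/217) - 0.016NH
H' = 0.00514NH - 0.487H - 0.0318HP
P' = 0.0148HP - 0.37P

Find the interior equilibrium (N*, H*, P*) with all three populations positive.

N* ≈ 151, H* ≈ 25, P* ≈ 9.05

From dP/dt = 0: 0.0148H* = 0.37, so H* = 25.
From dN/dt = 0: 1.31(1 - N*/217) = 0.016·25, giving N* = 217·(1 - 0.305) = 151.
From dH/dt = 0: 0.00514·151 - 0.487 = 0.0318P*, so P* = 0.288/0.0318 = 9.05.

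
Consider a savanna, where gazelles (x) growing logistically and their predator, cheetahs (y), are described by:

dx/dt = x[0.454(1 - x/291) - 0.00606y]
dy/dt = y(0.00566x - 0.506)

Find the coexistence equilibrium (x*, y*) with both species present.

From dy/dt = 0 with y > 0: 0.00566x* = 0.506, so x* = 89.4.
Substitute into dx/dt = 0: 0.454(1 - 89.4/291) = 0.00606y*.
The bracket is 0.693, giving y* = 0.315/0.00606 = 51.9.

x* ≈ 89.4, y* ≈ 51.9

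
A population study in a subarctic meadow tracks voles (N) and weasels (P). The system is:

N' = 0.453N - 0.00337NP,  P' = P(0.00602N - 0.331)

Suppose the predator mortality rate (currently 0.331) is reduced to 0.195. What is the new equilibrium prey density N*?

At the interior fixed point, setting dP/dt = 0 with P > 0 fixes N* = (predator death rate)/(NP coefficient) — independent of the other coefficients.
With the change, N* = 0.195/0.00602 = 32.4; it falls from 55.

N* ≈ 32.4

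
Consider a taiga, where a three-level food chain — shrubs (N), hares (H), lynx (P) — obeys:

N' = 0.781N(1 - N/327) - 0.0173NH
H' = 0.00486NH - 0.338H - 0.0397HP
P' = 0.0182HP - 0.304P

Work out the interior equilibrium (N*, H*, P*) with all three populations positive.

From dP/dt = 0: 0.0182H* = 0.304, so H* = 16.7.
From dN/dt = 0: 0.781(1 - N*/327) = 0.0173·16.7, giving N* = 327·(1 - 0.37) = 206.
From dH/dt = 0: 0.00486·206 - 0.338 = 0.0397P*, so P* = 0.663/0.0397 = 16.7.

N* ≈ 206, H* ≈ 16.7, P* ≈ 16.7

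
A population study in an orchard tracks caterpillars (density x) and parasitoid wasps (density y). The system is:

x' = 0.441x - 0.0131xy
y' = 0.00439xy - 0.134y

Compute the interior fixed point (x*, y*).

Set dy/dt = 0 with y > 0: 0.00439x - 0.134 = 0, so x* = 0.134/0.00439 = 30.5.
Set dx/dt = 0 with x > 0: 0.441 - 0.0131y = 0, so y* = 0.441/0.0131 = 33.7.

x* ≈ 30.5, y* ≈ 33.7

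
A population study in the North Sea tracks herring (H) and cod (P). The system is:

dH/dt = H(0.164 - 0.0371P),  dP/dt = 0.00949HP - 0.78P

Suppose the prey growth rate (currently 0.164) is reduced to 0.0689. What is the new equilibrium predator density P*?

At the interior fixed point, setting dH/dt = 0 with H > 0 fixes P* = (prey growth rate)/(HP coefficient) — independent of the other coefficients.
With the change, P* = 0.0689/0.0371 = 1.86; it falls from 4.42.

P* ≈ 1.86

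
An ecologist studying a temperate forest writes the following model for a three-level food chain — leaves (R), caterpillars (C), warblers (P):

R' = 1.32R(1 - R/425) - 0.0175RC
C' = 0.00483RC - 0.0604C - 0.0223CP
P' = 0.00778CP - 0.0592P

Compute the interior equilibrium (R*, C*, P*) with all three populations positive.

From dP/dt = 0: 0.00778C* = 0.0592, so C* = 7.61.
From dR/dt = 0: 1.32(1 - R*/425) = 0.0175·7.61, giving R* = 425·(1 - 0.101) = 382.
From dC/dt = 0: 0.00483·382 - 0.0604 = 0.0223P*, so P* = 1.79/0.0223 = 80.1.

R* ≈ 382, C* ≈ 7.61, P* ≈ 80.1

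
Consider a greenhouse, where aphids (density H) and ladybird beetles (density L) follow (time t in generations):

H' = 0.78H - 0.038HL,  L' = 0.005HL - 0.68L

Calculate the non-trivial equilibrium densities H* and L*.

H* ≈ 136, L* ≈ 20.5

Set dL/dt = 0 with L > 0: 0.005H - 0.68 = 0, so H* = 0.68/0.005 = 136.
Set dH/dt = 0 with H > 0: 0.78 - 0.038L = 0, so L* = 0.78/0.038 = 20.5.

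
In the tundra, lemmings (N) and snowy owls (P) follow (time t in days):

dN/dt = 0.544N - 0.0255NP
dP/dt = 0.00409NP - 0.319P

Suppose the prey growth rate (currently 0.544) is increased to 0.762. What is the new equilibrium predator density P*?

P* ≈ 29.9

At the interior fixed point, setting dN/dt = 0 with N > 0 fixes P* = (prey growth rate)/(NP coefficient) — independent of the other coefficients.
With the change, P* = 0.762/0.0255 = 29.9; it rises from 21.3.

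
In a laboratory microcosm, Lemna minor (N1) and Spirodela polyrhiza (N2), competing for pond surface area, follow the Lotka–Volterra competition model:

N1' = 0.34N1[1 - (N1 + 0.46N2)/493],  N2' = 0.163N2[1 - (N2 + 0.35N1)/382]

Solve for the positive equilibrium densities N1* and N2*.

Setting both brackets to zero gives the nullclines N1 + 0.46N2 = 493 and 0.35N1 + N2 = 382.
Substituting N2 = 382 - 0.35N1 into the first: N1(1 - 0.46·0.35) = 493 - 0.46·382.
So N1* = 317/0.839 = 378, and then N2* = 382 - 0.35·378 = 250.

N1* ≈ 378, N2* ≈ 250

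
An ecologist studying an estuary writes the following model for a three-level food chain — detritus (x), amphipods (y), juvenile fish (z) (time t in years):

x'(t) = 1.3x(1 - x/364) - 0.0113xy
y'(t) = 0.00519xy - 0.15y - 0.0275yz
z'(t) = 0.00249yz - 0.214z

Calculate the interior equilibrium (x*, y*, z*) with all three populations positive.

x* ≈ 92.1, y* ≈ 85.9, z* ≈ 11.9

From dz/dt = 0: 0.00249y* = 0.214, so y* = 85.9.
From dx/dt = 0: 1.3(1 - x*/364) = 0.0113·85.9, giving x* = 364·(1 - 0.747) = 92.1.
From dy/dt = 0: 0.00519·92.1 - 0.15 = 0.0275z*, so z* = 0.328/0.0275 = 11.9.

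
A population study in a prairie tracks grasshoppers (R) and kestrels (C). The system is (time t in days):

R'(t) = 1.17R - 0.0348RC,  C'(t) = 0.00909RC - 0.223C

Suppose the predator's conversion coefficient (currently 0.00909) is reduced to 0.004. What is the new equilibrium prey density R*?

At the interior fixed point, setting dC/dt = 0 with C > 0 fixes R* = (predator death rate)/(RC coefficient) — independent of the other coefficients.
With the change, R* = 0.223/0.004 = 55.8; it rises from 24.5.

R* ≈ 55.8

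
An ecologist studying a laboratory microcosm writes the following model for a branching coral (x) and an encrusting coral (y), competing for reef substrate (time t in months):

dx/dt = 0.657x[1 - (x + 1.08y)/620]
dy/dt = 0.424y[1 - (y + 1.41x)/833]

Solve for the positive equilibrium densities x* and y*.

x* ≈ 535, y* ≈ 78.8

Setting both brackets to zero gives the nullclines x + 1.08y = 620 and 1.41x + y = 833.
Substituting y = 833 - 1.41x into the first: x(1 - 1.08·1.41) = 620 - 1.08·833.
So x* = -280/-0.523 = 535, and then y* = 833 - 1.41·535 = 78.8.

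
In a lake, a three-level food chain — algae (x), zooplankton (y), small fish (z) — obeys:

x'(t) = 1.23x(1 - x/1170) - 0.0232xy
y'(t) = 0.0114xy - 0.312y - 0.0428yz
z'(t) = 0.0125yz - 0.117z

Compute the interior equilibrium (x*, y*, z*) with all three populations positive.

From dz/dt = 0: 0.0125y* = 0.117, so y* = 9.36.
From dx/dt = 0: 1.23(1 - x*/1170) = 0.0232·9.36, giving x* = 1170·(1 - 0.177) = 963.
From dy/dt = 0: 0.0114·963 - 0.312 = 0.0428z*, so z* = 10.7/0.0428 = 249.

x* ≈ 963, y* ≈ 9.36, z* ≈ 249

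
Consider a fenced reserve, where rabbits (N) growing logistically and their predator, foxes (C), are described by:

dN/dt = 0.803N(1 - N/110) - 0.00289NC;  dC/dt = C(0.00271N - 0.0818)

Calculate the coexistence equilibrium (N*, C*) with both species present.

From dC/dt = 0 with C > 0: 0.00271N* = 0.0818, so N* = 30.2.
Substitute into dN/dt = 0: 0.803(1 - 30.2/110) = 0.00289C*.
The bracket is 0.726, giving C* = 0.583/0.00289 = 202.

N* ≈ 30.2, C* ≈ 202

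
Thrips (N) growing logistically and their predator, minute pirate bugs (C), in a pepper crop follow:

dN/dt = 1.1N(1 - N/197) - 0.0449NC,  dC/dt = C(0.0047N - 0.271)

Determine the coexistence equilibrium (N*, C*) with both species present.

N* ≈ 57.7, C* ≈ 17.3

From dC/dt = 0 with C > 0: 0.0047N* = 0.271, so N* = 57.7.
Substitute into dN/dt = 0: 1.1(1 - 57.7/197) = 0.0449C*.
The bracket is 0.707, giving C* = 0.778/0.0449 = 17.3.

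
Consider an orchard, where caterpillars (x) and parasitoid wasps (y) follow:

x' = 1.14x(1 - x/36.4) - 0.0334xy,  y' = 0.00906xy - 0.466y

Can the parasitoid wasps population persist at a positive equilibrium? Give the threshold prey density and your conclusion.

The predator equation gives dy/dt > 0 only when x > 0.466/0.00906 = 51.4.
Without the predator, x → K = 36.4. Since 36.4 < 51.4, the predator cannot invade.

Threshold x = 51.4; K < 51.4, so no, the predator goes extinct.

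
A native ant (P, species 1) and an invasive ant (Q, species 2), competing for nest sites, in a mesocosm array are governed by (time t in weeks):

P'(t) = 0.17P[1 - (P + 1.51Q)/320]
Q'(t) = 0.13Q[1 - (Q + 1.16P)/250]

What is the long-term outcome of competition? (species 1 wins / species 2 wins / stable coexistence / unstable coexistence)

Compare the nullcline intercepts: K1/α12 = 320/1.51 = 212 < K2 = 250; K2/α21 = 250/1.16 = 216 < K1 = 320.
Since both are reversed, neither can invade when rare; the interior point is a saddle.

unstable coexistence (outcome depends on initial conditions)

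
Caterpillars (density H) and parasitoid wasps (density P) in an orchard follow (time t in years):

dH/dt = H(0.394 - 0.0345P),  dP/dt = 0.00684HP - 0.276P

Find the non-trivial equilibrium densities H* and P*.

H* ≈ 40.4, P* ≈ 11.4

Set dP/dt = 0 with P > 0: 0.00684H - 0.276 = 0, so H* = 0.276/0.00684 = 40.4.
Set dH/dt = 0 with H > 0: 0.394 - 0.0345P = 0, so P* = 0.394/0.0345 = 11.4.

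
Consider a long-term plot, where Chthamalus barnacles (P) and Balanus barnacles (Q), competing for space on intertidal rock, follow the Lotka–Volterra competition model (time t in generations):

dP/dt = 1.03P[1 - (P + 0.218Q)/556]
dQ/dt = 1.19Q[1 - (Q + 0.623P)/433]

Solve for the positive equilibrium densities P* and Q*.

P* ≈ 534, Q* ≈ 100

Setting both brackets to zero gives the nullclines P + 0.218Q = 556 and 0.623P + Q = 433.
Substituting Q = 433 - 0.623P into the first: P(1 - 0.218·0.623) = 556 - 0.218·433.
So P* = 462/0.864 = 534, and then Q* = 433 - 0.623·534 = 100.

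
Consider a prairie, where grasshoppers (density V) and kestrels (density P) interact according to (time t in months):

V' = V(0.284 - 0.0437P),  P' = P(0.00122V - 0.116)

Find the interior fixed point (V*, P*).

V* ≈ 95.1, P* ≈ 6.5

Set dP/dt = 0 with P > 0: 0.00122V - 0.116 = 0, so V* = 0.116/0.00122 = 95.1.
Set dV/dt = 0 with V > 0: 0.284 - 0.0437P = 0, so P* = 0.284/0.0437 = 6.5.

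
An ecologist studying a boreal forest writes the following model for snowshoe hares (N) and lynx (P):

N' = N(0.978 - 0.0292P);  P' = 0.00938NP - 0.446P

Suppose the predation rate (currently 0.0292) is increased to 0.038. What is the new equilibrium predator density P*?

At the interior fixed point, setting dN/dt = 0 with N > 0 fixes P* = (prey growth rate)/(NP coefficient) — independent of the other coefficients.
With the change, P* = 0.978/0.038 = 25.7; it falls from 33.5.

P* ≈ 25.7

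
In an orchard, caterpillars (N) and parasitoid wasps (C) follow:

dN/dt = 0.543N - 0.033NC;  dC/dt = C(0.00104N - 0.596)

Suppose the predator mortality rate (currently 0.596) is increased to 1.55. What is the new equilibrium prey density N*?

N* ≈ 1490

At the interior fixed point, setting dC/dt = 0 with C > 0 fixes N* = (predator death rate)/(NC coefficient) — independent of the other coefficients.
With the change, N* = 1.55/0.00104 = 1490; it rises from 573.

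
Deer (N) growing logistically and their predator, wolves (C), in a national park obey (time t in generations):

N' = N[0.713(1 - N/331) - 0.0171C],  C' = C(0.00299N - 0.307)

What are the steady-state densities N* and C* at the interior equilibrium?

N* ≈ 103, C* ≈ 28.8

From dC/dt = 0 with C > 0: 0.00299N* = 0.307, so N* = 103.
Substitute into dN/dt = 0: 0.713(1 - 103/331) = 0.0171C*.
The bracket is 0.69, giving C* = 0.492/0.0171 = 28.8.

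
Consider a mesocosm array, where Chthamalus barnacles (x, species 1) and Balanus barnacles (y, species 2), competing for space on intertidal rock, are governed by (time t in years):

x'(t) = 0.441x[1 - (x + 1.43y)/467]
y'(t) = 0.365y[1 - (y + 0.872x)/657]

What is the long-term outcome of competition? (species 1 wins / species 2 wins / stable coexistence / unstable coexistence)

species 2 excludes species 1

Compare the nullcline intercepts: K1/α12 = 467/1.43 = 327 < K2 = 657; K2/α21 = 657/0.872 = 753 > K1 = 467.
Since the inequalities point opposite ways, species 2 can invade but species 1 cannot.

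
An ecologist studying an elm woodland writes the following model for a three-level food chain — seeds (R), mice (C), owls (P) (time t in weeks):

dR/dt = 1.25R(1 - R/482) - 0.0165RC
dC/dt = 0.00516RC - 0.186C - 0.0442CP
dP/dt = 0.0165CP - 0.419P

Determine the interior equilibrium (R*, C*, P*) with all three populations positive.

From dP/dt = 0: 0.0165C* = 0.419, so C* = 25.4.
From dR/dt = 0: 1.25(1 - R*/482) = 0.0165·25.4, giving R* = 482·(1 - 0.335) = 320.
From dC/dt = 0: 0.00516·320 - 0.186 = 0.0442P*, so P* = 1.47/0.0442 = 33.2.

R* ≈ 320, C* ≈ 25.4, P* ≈ 33.2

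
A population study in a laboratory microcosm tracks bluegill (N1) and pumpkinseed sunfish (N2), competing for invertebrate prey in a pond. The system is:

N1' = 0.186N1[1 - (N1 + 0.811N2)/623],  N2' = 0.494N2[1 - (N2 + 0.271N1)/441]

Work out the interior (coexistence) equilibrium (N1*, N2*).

N1* ≈ 340, N2* ≈ 349

Setting both brackets to zero gives the nullclines N1 + 0.811N2 = 623 and 0.271N1 + N2 = 441.
Substituting N2 = 441 - 0.271N1 into the first: N1(1 - 0.811·0.271) = 623 - 0.811·441.
So N1* = 265/0.78 = 340, and then N2* = 441 - 0.271·340 = 349.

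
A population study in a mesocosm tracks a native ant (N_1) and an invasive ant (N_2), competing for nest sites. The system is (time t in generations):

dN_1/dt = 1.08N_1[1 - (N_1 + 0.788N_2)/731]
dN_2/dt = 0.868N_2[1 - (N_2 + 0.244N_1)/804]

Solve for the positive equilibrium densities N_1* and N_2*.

Setting both brackets to zero gives the nullclines N_1 + 0.788N_2 = 731 and 0.244N_1 + N_2 = 804.
Substituting N_2 = 804 - 0.244N_1 into the first: N_1(1 - 0.788·0.244) = 731 - 0.788·804.
So N_1* = 97.4/0.808 = 121, and then N_2* = 804 - 0.244·121 = 775.

N_1* ≈ 121, N_2* ≈ 775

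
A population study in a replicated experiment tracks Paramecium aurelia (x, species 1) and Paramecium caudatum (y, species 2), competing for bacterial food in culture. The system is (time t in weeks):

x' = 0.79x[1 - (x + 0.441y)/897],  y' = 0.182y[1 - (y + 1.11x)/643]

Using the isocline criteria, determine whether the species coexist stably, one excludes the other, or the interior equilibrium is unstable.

Compare the nullcline intercepts: K1/α12 = 897/0.441 = 2030 > K2 = 643; K2/α21 = 643/1.11 = 579 < K1 = 897.
Since the inequalities point opposite ways, species 1 can invade but species 2 cannot.

species 1 excludes species 2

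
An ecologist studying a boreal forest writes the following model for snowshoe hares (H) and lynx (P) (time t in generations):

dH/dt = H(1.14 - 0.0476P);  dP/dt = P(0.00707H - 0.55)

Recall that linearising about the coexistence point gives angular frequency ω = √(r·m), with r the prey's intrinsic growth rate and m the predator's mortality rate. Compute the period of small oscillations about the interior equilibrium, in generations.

Here r = 1.14 and m = 0.55, so r·m = 0.627.
ω = √0.627 = 0.792 per generation, hence T = 2π/ω ≈ 7.93 generations.

T ≈ 7.93 generations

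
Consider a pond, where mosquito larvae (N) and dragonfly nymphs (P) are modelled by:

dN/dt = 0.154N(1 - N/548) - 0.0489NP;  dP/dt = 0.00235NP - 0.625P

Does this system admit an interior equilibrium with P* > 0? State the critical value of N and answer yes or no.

Threshold N = 266; K > 266, so yes, the predator persists.

The predator equation gives dP/dt > 0 only when N > 0.625/0.00235 = 266.
Without the predator, N → K = 548. Since 548 > 266, the predator can invade and persist.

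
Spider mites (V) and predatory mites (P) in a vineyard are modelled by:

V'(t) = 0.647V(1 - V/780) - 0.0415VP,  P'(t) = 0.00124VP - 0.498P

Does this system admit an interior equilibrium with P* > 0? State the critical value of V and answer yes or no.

The predator equation gives dP/dt > 0 only when V > 0.498/0.00124 = 402.
Without the predator, V → K = 780. Since 780 > 402, the predator can invade and persist.

Threshold V = 402; K > 402, so yes, the predator persists.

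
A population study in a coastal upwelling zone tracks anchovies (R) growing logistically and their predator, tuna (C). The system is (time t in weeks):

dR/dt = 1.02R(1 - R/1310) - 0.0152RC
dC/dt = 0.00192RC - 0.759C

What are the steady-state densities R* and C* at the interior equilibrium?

From dC/dt = 0 with C > 0: 0.00192R* = 0.759, so R* = 395.
Substitute into dR/dt = 0: 1.02(1 - 395/1310) = 0.0152C*.
The bracket is 0.698, giving C* = 0.712/0.0152 = 46.9.

R* ≈ 395, C* ≈ 46.9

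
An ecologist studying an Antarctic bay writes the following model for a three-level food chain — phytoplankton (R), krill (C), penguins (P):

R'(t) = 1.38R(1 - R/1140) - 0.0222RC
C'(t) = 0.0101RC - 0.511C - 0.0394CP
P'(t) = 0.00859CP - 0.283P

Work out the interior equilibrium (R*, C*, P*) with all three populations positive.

From dP/dt = 0: 0.00859C* = 0.283, so C* = 32.9.
From dR/dt = 0: 1.38(1 - R*/1140) = 0.0222·32.9, giving R* = 1140·(1 - 0.53) = 536.
From dC/dt = 0: 0.0101·536 - 0.511 = 0.0394P*, so P* = 4.9/0.0394 = 124.

R* ≈ 536, C* ≈ 32.9, P* ≈ 124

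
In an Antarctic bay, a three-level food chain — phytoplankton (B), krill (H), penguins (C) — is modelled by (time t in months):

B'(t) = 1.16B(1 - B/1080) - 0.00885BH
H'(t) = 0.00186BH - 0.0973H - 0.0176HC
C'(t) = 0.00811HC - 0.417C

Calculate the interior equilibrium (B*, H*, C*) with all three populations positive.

B* ≈ 656, H* ≈ 51.4, C* ≈ 63.8

From dC/dt = 0: 0.00811H* = 0.417, so H* = 51.4.
From dB/dt = 0: 1.16(1 - B*/1080) = 0.00885·51.4, giving B* = 1080·(1 - 0.392) = 656.
From dH/dt = 0: 0.00186·656 - 0.0973 = 0.0176C*, so C* = 1.12/0.0176 = 63.8.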